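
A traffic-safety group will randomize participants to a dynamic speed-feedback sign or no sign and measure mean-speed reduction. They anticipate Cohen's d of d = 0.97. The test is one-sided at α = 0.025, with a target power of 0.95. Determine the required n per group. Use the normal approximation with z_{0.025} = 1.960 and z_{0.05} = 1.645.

n = 28 per group

For two independent groups with equal n: n = 2·((z_{α} + z_β) / d)².
z_{α} + z_β = 1.960 + 1.645 = 3.605.
n = 2 × (3.605 / 0.97)² = 2 × 3.716² = 2 × 13.81 = 27.6.
Round up to the next whole participant.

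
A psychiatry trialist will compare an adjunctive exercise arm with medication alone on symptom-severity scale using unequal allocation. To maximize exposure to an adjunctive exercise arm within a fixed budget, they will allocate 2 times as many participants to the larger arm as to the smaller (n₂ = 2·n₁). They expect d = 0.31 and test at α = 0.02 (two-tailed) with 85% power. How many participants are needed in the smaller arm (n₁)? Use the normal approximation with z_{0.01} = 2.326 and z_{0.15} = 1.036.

n₁ = 177

With allocation ratio k = n₂/n₁ = 2, Var(x̄₁−x̄₂) = σ²(1/n₁ + 1/(k·n₁)) = σ²·(k+1)/(k·n₁).
So n₁ = (1 + 1/k)·((z_{α/2} + z_β)/d)² = 1.500 × (3.362/0.31)².
n₁ = 1.500 × 117.62 = 176.4.
Round up: n₁ = 177, giving n₂ = 2 × 177 = 354.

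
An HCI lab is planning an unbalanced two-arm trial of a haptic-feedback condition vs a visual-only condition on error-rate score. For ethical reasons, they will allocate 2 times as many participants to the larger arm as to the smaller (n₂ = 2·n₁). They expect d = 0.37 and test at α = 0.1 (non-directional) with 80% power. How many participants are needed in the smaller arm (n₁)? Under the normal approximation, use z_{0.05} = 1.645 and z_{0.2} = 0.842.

n₁ = 68

With allocation ratio k = n₂/n₁ = 2, Var(x̄₁−x̄₂) = σ²(1/n₁ + 1/(k·n₁)) = σ²·(k+1)/(k·n₁).
So n₁ = (1 + 1/k)·((z_{α/2} + z_β)/d)² = 1.500 × (2.487/0.37)².
n₁ = 1.500 × 45.18 = 67.8.
Round up: n₁ = 68, giving n₂ = 2 × 68 = 136.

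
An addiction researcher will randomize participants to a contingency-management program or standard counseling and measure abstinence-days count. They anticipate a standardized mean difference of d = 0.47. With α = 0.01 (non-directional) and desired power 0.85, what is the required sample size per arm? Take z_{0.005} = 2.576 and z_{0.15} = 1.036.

For two independent groups with equal n: n = 2·((z_{α/2} + z_β) / d)².
z_{α/2} + z_β = 2.576 + 1.036 = 3.612.
n = 2 × (3.612 / 0.47)² = 2 × 7.685² = 2 × 59.06 = 118.1.
Round up to the next whole participant.

n = 119 per group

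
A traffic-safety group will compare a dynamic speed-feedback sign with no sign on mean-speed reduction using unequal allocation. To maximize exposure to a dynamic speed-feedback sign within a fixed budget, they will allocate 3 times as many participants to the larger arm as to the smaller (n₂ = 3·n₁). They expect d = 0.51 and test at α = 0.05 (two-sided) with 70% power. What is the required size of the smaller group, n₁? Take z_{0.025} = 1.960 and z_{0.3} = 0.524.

With allocation ratio k = n₂/n₁ = 3, Var(x̄₁−x̄₂) = σ²(1/n₁ + 1/(k·n₁)) = σ²·(k+1)/(k·n₁).
So n₁ = (1 + 1/k)·((z_{α/2} + z_β)/d)² = 1.333 × (2.484/0.51)².
n₁ = 1.333 × 23.72 = 31.6.
Round up: n₁ = 32, giving n₂ = 3 × 32 = 96.

n₁ = 32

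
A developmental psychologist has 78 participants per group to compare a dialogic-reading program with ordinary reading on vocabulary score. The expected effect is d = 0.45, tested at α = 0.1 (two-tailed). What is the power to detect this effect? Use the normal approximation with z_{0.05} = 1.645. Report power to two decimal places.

For two equal groups, power = Φ(d·√(n/2) − z_{α/2}).
d·√(n/2) = 0.45 × √(78/2) = 0.45 × 6.245 = 2.810.
z_β = 2.810 − 1.645 = 1.165.
Power = Φ(1.165) = 0.878.

power ≈ 0.88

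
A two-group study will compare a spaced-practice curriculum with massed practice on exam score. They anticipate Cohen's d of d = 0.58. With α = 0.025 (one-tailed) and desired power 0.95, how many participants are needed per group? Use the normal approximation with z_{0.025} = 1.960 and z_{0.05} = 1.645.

For two independent groups with equal n: n = 2·((z_{α} + z_β) / d)².
z_{α} + z_β = 1.960 + 1.645 = 3.605.
n = 2 × (3.605 / 0.58)² = 2 × 6.216² = 2 × 38.63 = 77.3.
Round up to the next whole participant.

n = 78 per group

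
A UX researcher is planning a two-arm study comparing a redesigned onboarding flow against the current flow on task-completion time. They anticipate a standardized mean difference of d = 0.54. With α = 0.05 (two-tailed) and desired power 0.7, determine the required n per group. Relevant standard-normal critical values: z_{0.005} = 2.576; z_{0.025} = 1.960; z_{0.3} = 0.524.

For two independent groups with equal n: n = 2·((z_{α/2} + z_β) / d)².
z_{α/2} + z_β = 1.960 + 0.524 = 2.484.
n = 2 × (2.484 / 0.54)² = 2 × 4.600² = 2 × 21.16 = 42.3.
Round up to the next whole participant.

n = 43 per group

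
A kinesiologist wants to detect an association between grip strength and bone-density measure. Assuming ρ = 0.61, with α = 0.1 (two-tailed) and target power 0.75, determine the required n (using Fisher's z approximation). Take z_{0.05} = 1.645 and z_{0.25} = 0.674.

Fisher's z: C = ½·ln((1+r)/(1−r)) = ½·ln(4.1282) = 0.7089.
n = ((z_{α/2} + z_β)/C)² + 3.
(1.645 + 0.674) / 0.7089 = 2.319 / 0.7089 = 3.271.
n = 3.271² + 3 = 10.70 + 3 = 13.7.
Round up.

n = 14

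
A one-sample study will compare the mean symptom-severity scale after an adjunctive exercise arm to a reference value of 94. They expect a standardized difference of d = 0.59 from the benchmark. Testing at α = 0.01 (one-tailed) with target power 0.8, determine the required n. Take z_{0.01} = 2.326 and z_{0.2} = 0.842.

n = 29

For a one-sample test: n = ((z_{α} + z_β) / d)².
z_{α} + z_β = 2.326 + 0.842 = 3.168.
n = (3.168 / 0.59)² = 5.369² = 28.83.
Round up.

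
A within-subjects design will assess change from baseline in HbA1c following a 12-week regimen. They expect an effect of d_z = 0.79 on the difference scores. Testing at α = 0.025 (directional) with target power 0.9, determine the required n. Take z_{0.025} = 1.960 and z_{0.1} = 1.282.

n = 17 pairs

For a paired (one-sample on differences) test: n = ((z_{α} + z_β) / d)².
z_{α} + z_β = 1.960 + 1.282 = 3.242.
n = (3.242 / 0.79)² = 4.104² = 16.84.
Round up.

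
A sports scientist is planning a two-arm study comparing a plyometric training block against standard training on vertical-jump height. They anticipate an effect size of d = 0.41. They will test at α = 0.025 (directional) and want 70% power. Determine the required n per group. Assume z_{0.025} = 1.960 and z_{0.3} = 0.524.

For two independent groups with equal n: n = 2·((z_{α} + z_β) / d)².
z_{α} + z_β = 1.960 + 0.524 = 2.484.
n = 2 × (2.484 / 0.41)² = 2 × 6.059² = 2 × 36.71 = 73.4.
Round up to the next whole participant.

n = 74 per group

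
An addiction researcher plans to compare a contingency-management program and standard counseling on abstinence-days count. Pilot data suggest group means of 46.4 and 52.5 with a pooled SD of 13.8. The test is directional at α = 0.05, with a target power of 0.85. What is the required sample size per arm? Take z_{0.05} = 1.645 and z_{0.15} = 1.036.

n = 74 per group

Cohen's d = |M₁ − M₂| / SD_pooled = |46.4 − 52.5| / 13.8 = 6.1 / 13.8 = 0.442.
For two independent groups with equal n: n = 2·((z_{α} + z_β) / d)².
z_{α} + z_β = 1.645 + 1.036 = 2.681.
n = 2 × (2.681 / 0.442)² = 2 × 6.066² = 2 × 36.79 = 73.6.
Round up to the next whole participant.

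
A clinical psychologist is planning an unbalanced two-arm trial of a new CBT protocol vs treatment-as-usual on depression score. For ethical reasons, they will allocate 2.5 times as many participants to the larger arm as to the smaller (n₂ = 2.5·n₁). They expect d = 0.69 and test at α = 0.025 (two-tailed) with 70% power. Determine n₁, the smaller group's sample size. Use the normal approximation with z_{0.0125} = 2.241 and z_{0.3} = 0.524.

n₁ = 23

With allocation ratio k = n₂/n₁ = 2.5, Var(x̄₁−x̄₂) = σ²(1/n₁ + 1/(k·n₁)) = σ²·(k+1)/(k·n₁).
So n₁ = (1 + 1/k)·((z_{α/2} + z_β)/d)² = 1.400 × (2.765/0.69)².
n₁ = 1.400 × 16.06 = 22.5.
Round up: n₁ = 23, giving n₂ = ⌈2.5 × 23⌉ = ⌈57.5⌉ = 58.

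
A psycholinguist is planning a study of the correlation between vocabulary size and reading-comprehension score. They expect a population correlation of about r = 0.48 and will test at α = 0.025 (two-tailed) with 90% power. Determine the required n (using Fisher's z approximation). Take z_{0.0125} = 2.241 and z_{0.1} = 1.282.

n = 49

Fisher's z: C = ½·ln((1+r)/(1−r)) = ½·ln(2.8462) = 0.5230.
n = ((z_{α/2} + z_β)/C)² + 3.
(2.241 + 1.282) / 0.5230 = 3.523 / 0.5230 = 6.736.
n = 6.736² + 3 = 45.38 + 3 = 48.4.
Round up.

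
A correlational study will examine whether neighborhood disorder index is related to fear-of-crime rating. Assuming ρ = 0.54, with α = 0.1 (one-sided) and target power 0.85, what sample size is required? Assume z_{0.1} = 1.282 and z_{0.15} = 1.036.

Fisher's z: C = ½·ln((1+r)/(1−r)) = ½·ln(3.3478) = 0.6042.
n = ((z_{α} + z_β)/C)² + 3.
(1.282 + 1.036) / 0.6042 = 2.318 / 0.6042 = 3.836.
n = 3.836² + 3 = 14.72 + 3 = 17.7.
Round up.

n = 18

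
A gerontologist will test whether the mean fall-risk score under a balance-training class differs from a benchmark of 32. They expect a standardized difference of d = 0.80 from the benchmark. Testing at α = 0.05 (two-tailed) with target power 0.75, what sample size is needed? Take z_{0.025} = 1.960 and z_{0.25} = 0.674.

n = 11

For a one-sample test: n = ((z_{α/2} + z_β) / d)².
z_{α/2} + z_β = 1.960 + 0.674 = 2.634.
n = (2.634 / 0.80)² = 3.292² = 10.84.
Round up.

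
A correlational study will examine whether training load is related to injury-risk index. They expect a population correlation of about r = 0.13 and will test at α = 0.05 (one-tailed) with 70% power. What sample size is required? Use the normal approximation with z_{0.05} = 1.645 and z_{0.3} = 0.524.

Fisher's z: C = ½·ln((1+r)/(1−r)) = ½·ln(1.2989) = 0.1307.
n = ((z_{α} + z_β)/C)² + 3.
(1.645 + 0.524) / 0.1307 = 2.169 / 0.1307 = 16.595.
n = 16.595² + 3 = 275.40 + 3 = 278.4.
Round up.

n = 279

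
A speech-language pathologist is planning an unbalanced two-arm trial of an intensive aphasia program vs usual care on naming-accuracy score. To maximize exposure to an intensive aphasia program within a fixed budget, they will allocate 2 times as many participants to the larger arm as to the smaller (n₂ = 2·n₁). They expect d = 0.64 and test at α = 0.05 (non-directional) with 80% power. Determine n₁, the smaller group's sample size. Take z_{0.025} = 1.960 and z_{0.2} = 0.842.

n₁ = 29

With allocation ratio k = n₂/n₁ = 2, Var(x̄₁−x̄₂) = σ²(1/n₁ + 1/(k·n₁)) = σ²·(k+1)/(k·n₁).
So n₁ = (1 + 1/k)·((z_{α/2} + z_β)/d)² = 1.500 × (2.802/0.64)².
n₁ = 1.500 × 19.17 = 28.8.
Round up: n₁ = 29, giving n₂ = 2 × 29 = 58.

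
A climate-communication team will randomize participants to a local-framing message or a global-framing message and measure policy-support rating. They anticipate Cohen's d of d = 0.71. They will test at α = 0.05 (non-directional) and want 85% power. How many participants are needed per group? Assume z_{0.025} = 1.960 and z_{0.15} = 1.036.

n = 36 per group

For two independent groups with equal n: n = 2·((z_{α/2} + z_β) / d)².
z_{α/2} + z_β = 1.960 + 1.036 = 2.996.
n = 2 × (2.996 / 0.71)² = 2 × 4.220² = 2 × 17.81 = 35.6.
Round up to the next whole participant.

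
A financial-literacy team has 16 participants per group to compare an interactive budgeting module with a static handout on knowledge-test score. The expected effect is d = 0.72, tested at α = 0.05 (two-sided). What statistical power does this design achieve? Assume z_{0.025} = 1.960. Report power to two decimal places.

power ≈ 0.53

For two equal groups, power = Φ(d·√(n/2) − z_{α/2}).
d·√(n/2) = 0.72 × √(16/2) = 0.72 × 2.828 = 2.036.
z_β = 2.036 − 1.960 = 0.076.
Power = Φ(0.076) = 0.530.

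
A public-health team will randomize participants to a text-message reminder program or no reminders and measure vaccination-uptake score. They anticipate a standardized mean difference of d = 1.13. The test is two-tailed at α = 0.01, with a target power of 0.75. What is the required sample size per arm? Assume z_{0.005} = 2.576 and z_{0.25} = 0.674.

For two independent groups with equal n: n = 2·((z_{α/2} + z_β) / d)².
z_{α/2} + z_β = 2.576 + 0.674 = 3.250.
n = 2 × (3.250 / 1.13)² = 2 × 2.876² = 2 × 8.27 = 16.5.
Round up to the next whole participant.

n = 17 per group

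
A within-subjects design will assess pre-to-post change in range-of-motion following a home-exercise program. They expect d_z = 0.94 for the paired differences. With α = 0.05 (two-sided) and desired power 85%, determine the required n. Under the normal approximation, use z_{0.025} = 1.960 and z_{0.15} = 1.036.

For a paired (one-sample on differences) test: n = ((z_{α/2} + z_β) / d)².
z_{α/2} + z_β = 1.960 + 1.036 = 2.996.
n = (2.996 / 0.94)² = 3.187² = 10.16.
Round up.

n = 11 pairs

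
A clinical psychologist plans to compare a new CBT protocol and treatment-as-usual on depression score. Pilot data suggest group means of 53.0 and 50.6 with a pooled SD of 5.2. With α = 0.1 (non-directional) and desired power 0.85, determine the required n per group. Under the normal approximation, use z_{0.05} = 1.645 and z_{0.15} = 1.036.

n = 68 per group

Cohen's d = |M₁ − M₂| / SD_pooled = |53.0 − 50.6| / 5.2 = 2.4 / 5.2 = 0.462.
For two independent groups with equal n: n = 2·((z_{α/2} + z_β) / d)².
z_{α/2} + z_β = 1.645 + 1.036 = 2.681.
n = 2 × (2.681 / 0.462)² = 2 × 5.803² = 2 × 33.68 = 67.4.
Round up to the next whole participant.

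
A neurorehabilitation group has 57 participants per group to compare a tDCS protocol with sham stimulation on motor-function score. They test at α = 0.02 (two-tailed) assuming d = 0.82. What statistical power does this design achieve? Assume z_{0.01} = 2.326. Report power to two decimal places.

power ≈ 0.98

For two equal groups, power = Φ(d·√(n/2) − z_{α/2}).
d·√(n/2) = 0.82 × √(57/2) = 0.82 × 5.339 = 4.378.
z_β = 4.378 − 2.326 = 2.052.
Power = Φ(2.052) = 0.980.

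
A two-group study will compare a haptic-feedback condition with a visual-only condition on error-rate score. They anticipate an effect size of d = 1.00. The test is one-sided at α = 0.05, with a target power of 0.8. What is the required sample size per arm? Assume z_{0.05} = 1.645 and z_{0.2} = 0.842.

n = 13 per group

For two independent groups with equal n: n = 2·((z_{α} + z_β) / d)².
z_{α} + z_β = 1.645 + 0.842 = 2.487.
n = 2 × (2.487 / 1.00)² = 2 × 2.487² = 2 × 6.19 = 12.4.
Round up to the next whole participant.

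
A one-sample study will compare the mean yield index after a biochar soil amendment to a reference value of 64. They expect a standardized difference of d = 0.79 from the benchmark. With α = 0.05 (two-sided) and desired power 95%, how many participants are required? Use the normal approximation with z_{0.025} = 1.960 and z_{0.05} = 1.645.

n = 21

For a one-sample test: n = ((z_{α/2} + z_β) / d)².
z_{α/2} + z_β = 1.960 + 1.645 = 3.605.
n = (3.605 / 0.79)² = 4.563² = 20.82.
Round up.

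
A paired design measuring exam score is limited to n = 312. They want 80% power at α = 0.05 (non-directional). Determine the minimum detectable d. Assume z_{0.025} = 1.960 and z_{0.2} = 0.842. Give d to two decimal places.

d_min ≈ 0.16

For a single sample (or paired design) of n = 312: d_min = (z_{α/2} + z_β)/√n.
z-sum = 1.960 + 0.842 = 2.802.
d_min = 2.802 / √312 = 2.802 / 17.664 = 0.159.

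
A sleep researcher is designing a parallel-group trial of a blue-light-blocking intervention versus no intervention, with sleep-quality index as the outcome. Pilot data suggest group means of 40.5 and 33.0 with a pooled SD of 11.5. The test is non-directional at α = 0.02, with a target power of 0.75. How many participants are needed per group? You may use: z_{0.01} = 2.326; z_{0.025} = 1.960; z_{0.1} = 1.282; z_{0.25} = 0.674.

Cohen's d = |M₁ − M₂| / SD_pooled = |40.5 − 33.0| / 11.5 = 7.5 / 11.5 = 0.652.
For two independent groups with equal n: n = 2·((z_{α/2} + z_β) / d)².
z_{α/2} + z_β = 2.326 + 0.674 = 3.000.
n = 2 × (3.000 / 0.652)² = 2 × 4.601² = 2 × 21.17 = 42.3.
Round up to the next whole participant.

n = 43 per group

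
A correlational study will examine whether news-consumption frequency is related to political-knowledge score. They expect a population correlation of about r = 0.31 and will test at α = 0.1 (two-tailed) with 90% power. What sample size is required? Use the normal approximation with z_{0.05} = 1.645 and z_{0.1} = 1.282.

Fisher's z: C = ½·ln((1+r)/(1−r)) = ½·ln(1.8986) = 0.3205.
n = ((z_{α/2} + z_β)/C)² + 3.
(1.645 + 1.282) / 0.3205 = 2.927 / 0.3205 = 9.133.
n = 9.133² + 3 = 83.40 + 3 = 86.4.
Round up.

n = 87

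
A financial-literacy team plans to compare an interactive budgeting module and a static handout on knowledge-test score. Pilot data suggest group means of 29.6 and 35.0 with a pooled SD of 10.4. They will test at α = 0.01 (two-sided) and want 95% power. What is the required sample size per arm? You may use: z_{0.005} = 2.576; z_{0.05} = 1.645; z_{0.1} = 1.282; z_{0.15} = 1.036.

Cohen's d = |M₁ − M₂| / SD_pooled = |29.6 − 35.0| / 10.4 = 5.4 / 10.4 = 0.519.
For two independent groups with equal n: n = 2·((z_{α/2} + z_β) / d)².
z_{α/2} + z_β = 2.576 + 1.645 = 4.221.
n = 2 × (4.221 / 0.519)² = 2 × 8.133² = 2 × 66.14 = 132.3.
Round up to the next whole participant.

n = 133 per group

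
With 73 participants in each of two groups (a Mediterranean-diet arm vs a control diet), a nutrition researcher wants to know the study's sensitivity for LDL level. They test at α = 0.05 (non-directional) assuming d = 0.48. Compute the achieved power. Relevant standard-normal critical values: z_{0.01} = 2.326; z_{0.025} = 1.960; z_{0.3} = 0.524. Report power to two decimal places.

power ≈ 0.83

For two equal groups, power = Φ(d·√(n/2) − z_{α/2}).
d·√(n/2) = 0.48 × √(73/2) = 0.48 × 6.042 = 2.900.
z_β = 2.900 − 1.960 = 0.940.
Power = Φ(0.940) = 0.826.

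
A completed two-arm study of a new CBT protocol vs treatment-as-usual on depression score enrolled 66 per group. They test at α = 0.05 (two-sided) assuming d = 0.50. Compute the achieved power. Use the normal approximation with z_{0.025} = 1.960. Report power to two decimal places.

power ≈ 0.82

For two equal groups, power = Φ(d·√(n/2) − z_{α/2}).
d·√(n/2) = 0.50 × √(66/2) = 0.50 × 5.745 = 2.872.
z_β = 2.872 − 1.960 = 0.912.
Power = Φ(0.912) = 0.819.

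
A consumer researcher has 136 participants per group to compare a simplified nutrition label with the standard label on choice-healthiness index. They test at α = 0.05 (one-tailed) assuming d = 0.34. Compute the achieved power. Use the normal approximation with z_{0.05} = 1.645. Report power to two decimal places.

For two equal groups, power = Φ(d·√(n/2) − z_{α}).
d·√(n/2) = 0.34 × √(136/2) = 0.34 × 8.246 = 2.804.
z_β = 2.804 − 1.645 = 1.159.
Power = Φ(1.159) = 0.877.

power ≈ 0.88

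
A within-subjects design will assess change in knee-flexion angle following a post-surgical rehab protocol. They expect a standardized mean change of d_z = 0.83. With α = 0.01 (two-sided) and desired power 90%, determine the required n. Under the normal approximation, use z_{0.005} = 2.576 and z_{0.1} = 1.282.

For a paired (one-sample on differences) test: n = ((z_{α/2} + z_β) / d)².
z_{α/2} + z_β = 2.576 + 1.282 = 3.858.
n = (3.858 / 0.83)² = 4.648² = 21.61.
Round up.

n = 22 pairs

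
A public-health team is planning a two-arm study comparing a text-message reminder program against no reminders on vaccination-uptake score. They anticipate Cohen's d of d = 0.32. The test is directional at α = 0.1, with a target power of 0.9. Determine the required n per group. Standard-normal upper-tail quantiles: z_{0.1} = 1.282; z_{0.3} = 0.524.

n = 129 per group

For two independent groups with equal n: n = 2·((z_{α} + z_β) / d)².
z_{α} + z_β = 1.282 + 1.282 = 2.564.
n = 2 × (2.564 / 0.32)² = 2 × 8.012² = 2 × 64.20 = 128.4.
Round up to the next whole participant.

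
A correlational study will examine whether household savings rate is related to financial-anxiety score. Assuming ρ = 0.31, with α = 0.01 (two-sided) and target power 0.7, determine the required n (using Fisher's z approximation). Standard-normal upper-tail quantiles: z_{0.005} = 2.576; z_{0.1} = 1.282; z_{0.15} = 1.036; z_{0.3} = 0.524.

Fisher's z: C = ½·ln((1+r)/(1−r)) = ½·ln(1.8986) = 0.3205.
n = ((z_{α/2} + z_β)/C)² + 3.
(2.576 + 0.524) / 0.3205 = 3.100 / 0.3205 = 9.672.
n = 9.672² + 3 = 93.56 + 3 = 96.6.
Round up.

n = 97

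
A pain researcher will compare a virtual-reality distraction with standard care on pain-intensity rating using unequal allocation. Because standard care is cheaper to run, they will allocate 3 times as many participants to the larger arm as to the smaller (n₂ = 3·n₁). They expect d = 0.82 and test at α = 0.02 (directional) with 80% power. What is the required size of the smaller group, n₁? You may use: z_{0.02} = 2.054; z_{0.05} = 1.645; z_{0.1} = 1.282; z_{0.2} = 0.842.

n₁ = 17

With allocation ratio k = n₂/n₁ = 3, Var(x̄₁−x̄₂) = σ²(1/n₁ + 1/(k·n₁)) = σ²·(k+1)/(k·n₁).
So n₁ = (1 + 1/k)·((z_{α} + z_β)/d)² = 1.333 × (2.896/0.82)².
n₁ = 1.333 × 12.47 = 16.6.
Round up: n₁ = 17, giving n₂ = 3 × 17 = 51.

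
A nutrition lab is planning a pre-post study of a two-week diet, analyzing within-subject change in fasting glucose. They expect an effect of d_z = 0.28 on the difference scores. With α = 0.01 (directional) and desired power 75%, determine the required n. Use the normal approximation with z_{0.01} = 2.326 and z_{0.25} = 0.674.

n = 115 pairs

For a paired (one-sample on differences) test: n = ((z_{α} + z_β) / d)².
z_{α} + z_β = 2.326 + 0.674 = 3.000.
n = (3.000 / 0.28)² = 10.714² = 114.80.
Round up.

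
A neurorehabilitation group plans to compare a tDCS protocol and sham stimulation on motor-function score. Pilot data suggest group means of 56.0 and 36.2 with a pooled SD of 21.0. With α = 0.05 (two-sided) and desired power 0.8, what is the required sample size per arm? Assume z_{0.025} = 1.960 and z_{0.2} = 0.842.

n = 18 per group

Cohen's d = |M₁ − M₂| / SD_pooled = |56.0 − 36.2| / 21.0 = 19.8 / 21.0 = 0.943.
For two independent groups with equal n: n = 2·((z_{α/2} + z_β) / d)².
z_{α/2} + z_β = 1.960 + 0.842 = 2.802.
n = 2 × (2.802 / 0.943)² = 2 × 2.971² = 2 × 8.83 = 17.7.
Round up to the next whole participant.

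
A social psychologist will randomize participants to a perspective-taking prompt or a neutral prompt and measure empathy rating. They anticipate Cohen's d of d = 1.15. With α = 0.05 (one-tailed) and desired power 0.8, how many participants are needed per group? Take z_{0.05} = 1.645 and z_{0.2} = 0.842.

For two independent groups with equal n: n = 2·((z_{α} + z_β) / d)².
z_{α} + z_β = 1.645 + 0.842 = 2.487.
n = 2 × (2.487 / 1.15)² = 2 × 2.163² = 2 × 4.68 = 9.4.
Round up to the next whole participant.

n = 10 per group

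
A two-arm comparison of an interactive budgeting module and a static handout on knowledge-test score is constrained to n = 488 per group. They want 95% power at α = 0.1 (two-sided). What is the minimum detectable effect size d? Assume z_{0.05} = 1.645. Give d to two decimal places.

d_min ≈ 0.21

For two independent groups of n = 488 each: d_min = (z_{α/2} + z_β)·√(2/n).
z-sum = 1.645 + 1.645 = 3.290.
d_min = 3.290 × √(2/488) = 3.290 × 0.0640 = 0.211.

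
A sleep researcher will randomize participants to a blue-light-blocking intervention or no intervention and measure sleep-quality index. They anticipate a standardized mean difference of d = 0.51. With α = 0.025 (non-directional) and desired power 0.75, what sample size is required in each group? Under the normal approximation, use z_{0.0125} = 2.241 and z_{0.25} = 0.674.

For two independent groups with equal n: n = 2·((z_{α/2} + z_β) / d)².
z_{α/2} + z_β = 2.241 + 0.674 = 2.915.
n = 2 × (2.915 / 0.51)² = 2 × 5.716² = 2 × 32.67 = 65.3.
Round up to the next whole participant.

n = 66 per group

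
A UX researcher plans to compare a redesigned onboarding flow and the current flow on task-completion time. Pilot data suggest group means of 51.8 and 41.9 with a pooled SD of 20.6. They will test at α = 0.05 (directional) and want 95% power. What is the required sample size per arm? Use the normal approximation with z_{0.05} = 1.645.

Cohen's d = |M₁ − M₂| / SD_pooled = |51.8 − 41.9| / 20.6 = 9.9 / 20.6 = 0.481.
For two independent groups with equal n: n = 2·((z_{α} + z_β) / d)².
z_{α} + z_β = 1.645 + 1.645 = 3.290.
n = 2 × (3.290 / 0.481)² = 2 × 6.840² = 2 × 46.78 = 93.6.
Round up to the next whole participant.

n = 94 per group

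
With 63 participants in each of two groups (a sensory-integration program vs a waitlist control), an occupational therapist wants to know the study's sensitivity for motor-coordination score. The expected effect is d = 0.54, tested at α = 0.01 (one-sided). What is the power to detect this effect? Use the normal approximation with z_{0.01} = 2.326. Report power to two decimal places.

For two equal groups, power = Φ(d·√(n/2) − z_{α}).
d·√(n/2) = 0.54 × √(63/2) = 0.54 × 5.612 = 3.031.
z_β = 3.031 − 2.326 = 0.705.
Power = Φ(0.705) = 0.760.

power ≈ 0.76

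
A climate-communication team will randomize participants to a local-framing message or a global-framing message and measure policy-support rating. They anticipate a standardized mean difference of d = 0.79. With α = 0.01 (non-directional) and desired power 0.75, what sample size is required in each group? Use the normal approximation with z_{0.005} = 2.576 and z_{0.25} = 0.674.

n = 34 per group

For two independent groups with equal n: n = 2·((z_{α/2} + z_β) / d)².
z_{α/2} + z_β = 2.576 + 0.674 = 3.250.
n = 2 × (3.250 / 0.79)² = 2 × 4.114² = 2 × 16.92 = 33.8.
Round up to the next whole participant.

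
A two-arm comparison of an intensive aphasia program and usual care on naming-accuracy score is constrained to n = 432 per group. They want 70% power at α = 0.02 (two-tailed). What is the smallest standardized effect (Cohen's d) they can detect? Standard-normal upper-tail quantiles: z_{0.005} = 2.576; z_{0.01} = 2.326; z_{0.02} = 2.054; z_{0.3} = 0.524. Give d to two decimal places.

For two independent groups of n = 432 each: d_min = (z_{α/2} + z_β)·√(2/n).
z-sum = 2.326 + 0.524 = 2.850.
d_min = 2.850 × √(2/432) = 2.850 × 0.0680 = 0.194.

d_min ≈ 0.19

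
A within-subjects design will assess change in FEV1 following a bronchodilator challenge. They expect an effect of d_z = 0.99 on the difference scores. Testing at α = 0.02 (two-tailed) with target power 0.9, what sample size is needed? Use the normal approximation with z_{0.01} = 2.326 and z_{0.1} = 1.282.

n = 14 pairs

For a paired (one-sample on differences) test: n = ((z_{α/2} + z_β) / d)².
z_{α/2} + z_β = 2.326 + 1.282 = 3.608.
n = (3.608 / 0.99)² = 3.644² = 13.28.
Round up.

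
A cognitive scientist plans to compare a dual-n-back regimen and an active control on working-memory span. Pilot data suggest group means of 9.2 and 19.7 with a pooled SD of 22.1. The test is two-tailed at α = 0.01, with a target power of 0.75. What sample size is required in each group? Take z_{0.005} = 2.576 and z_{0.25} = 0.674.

n = 94 per group

Cohen's d = |M₁ − M₂| / SD_pooled = |9.2 − 19.7| / 22.1 = 10.5 / 22.1 = 0.475.
For two independent groups with equal n: n = 2·((z_{α/2} + z_β) / d)².
z_{α/2} + z_β = 2.576 + 0.674 = 3.250.
n = 2 × (3.250 / 0.475)² = 2 × 6.842² = 2 × 46.81 = 93.6.
Round up to the next whole participant.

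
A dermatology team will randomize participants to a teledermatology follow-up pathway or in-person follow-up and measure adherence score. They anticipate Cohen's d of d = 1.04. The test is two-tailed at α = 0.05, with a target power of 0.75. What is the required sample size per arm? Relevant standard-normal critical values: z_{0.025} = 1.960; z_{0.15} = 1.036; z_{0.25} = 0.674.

n = 13 per group

For two independent groups with equal n: n = 2·((z_{α/2} + z_β) / d)².
z_{α/2} + z_β = 1.960 + 0.674 = 2.634.
n = 2 × (2.634 / 1.04)² = 2 × 2.533² = 2 × 6.41 = 12.8.
Round up to the next whole participant.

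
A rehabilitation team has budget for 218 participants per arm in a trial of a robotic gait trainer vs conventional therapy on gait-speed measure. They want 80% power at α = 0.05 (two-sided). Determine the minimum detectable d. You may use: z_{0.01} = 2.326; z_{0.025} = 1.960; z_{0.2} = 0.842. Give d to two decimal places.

For two independent groups of n = 218 each: d_min = (z_{α/2} + z_β)·√(2/n).
z-sum = 1.960 + 0.842 = 2.802.
d_min = 2.802 × √(2/218) = 2.802 × 0.0958 = 0.268.

d_min ≈ 0.27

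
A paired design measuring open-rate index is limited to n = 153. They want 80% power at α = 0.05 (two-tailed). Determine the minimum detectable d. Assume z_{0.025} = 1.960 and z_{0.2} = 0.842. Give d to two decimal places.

For a single sample (or paired design) of n = 153: d_min = (z_{α/2} + z_β)/√n.
z-sum = 1.960 + 0.842 = 2.802.
d_min = 2.802 / √153 = 2.802 / 12.369 = 0.227.

d_min ≈ 0.23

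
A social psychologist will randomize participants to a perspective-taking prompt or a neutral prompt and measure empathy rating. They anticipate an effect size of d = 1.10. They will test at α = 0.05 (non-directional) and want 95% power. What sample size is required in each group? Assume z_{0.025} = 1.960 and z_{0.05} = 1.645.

For two independent groups with equal n: n = 2·((z_{α/2} + z_β) / d)².
z_{α/2} + z_β = 1.960 + 1.645 = 3.605.
n = 2 × (3.605 / 1.10)² = 2 × 3.277² = 2 × 10.74 = 21.5.
Round up to the next whole participant.

n = 22 per group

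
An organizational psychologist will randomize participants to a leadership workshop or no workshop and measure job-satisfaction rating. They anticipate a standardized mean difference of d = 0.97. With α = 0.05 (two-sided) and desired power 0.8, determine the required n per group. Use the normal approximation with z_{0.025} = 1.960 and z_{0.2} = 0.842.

n = 17 per group

For two independent groups with equal n: n = 2·((z_{α/2} + z_β) / d)².
z_{α/2} + z_β = 1.960 + 0.842 = 2.802.
n = 2 × (2.802 / 0.97)² = 2 × 2.889² = 2 × 8.34 = 16.7.
Round up to the next whole participant.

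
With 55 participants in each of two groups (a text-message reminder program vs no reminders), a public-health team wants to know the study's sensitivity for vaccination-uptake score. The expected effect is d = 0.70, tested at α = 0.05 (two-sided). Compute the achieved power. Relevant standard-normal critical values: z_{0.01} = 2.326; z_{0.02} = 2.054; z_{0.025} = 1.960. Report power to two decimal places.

power ≈ 0.96

For two equal groups, power = Φ(d·√(n/2) − z_{α/2}).
d·√(n/2) = 0.70 × √(55/2) = 0.70 × 5.244 = 3.671.
z_β = 3.671 − 1.960 = 1.711.
Power = Φ(1.711) = 0.956.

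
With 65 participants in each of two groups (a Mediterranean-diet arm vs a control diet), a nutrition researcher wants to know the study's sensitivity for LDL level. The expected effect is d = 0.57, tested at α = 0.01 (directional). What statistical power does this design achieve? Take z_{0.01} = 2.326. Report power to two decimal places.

power ≈ 0.82

For two equal groups, power = Φ(d·√(n/2) − z_{α}).
d·√(n/2) = 0.57 × √(65/2) = 0.57 × 5.701 = 3.249.
z_β = 3.249 − 2.326 = 0.923.
Power = Φ(0.923) = 0.822.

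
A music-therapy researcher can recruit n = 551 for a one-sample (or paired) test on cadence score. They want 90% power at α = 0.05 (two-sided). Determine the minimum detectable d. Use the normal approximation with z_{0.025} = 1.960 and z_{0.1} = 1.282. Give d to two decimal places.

d_min ≈ 0.14

For a single sample (or paired design) of n = 551: d_min = (z_{α/2} + z_β)/√n.
z-sum = 1.960 + 1.282 = 3.242.
d_min = 3.242 / √551 = 3.242 / 23.473 = 0.138.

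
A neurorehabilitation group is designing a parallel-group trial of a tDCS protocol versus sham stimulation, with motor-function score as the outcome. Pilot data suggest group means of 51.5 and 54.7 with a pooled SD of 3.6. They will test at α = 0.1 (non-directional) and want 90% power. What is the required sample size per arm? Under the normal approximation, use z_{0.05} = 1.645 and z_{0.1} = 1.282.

Cohen's d = |M₁ − M₂| / SD_pooled = |51.5 − 54.7| / 3.6 = 3.2 / 3.6 = 0.889.
For two independent groups with equal n: n = 2·((z_{α/2} + z_β) / d)².
z_{α/2} + z_β = 1.645 + 1.282 = 2.927.
n = 2 × (2.927 / 0.889)² = 2 × 3.292² = 2 × 10.84 = 21.7.
Round up to the next whole participant.

n = 22 per group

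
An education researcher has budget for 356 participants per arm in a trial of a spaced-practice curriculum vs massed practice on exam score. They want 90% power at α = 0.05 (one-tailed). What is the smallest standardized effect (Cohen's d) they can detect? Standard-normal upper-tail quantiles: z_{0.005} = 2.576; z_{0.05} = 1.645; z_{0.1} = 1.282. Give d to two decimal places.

For two independent groups of n = 356 each: d_min = (z_{α} + z_β)·√(2/n).
z-sum = 1.645 + 1.282 = 2.927.
d_min = 2.927 × √(2/356) = 2.927 × 0.0750 = 0.219.

d_min ≈ 0.22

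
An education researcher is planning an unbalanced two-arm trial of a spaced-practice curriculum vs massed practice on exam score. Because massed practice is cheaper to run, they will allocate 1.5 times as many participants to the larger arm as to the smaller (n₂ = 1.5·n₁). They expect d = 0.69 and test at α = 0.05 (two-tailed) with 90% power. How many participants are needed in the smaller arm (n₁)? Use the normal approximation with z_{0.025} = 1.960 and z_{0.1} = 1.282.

n₁ = 37

With allocation ratio k = n₂/n₁ = 1.5, Var(x̄₁−x̄₂) = σ²(1/n₁ + 1/(k·n₁)) = σ²·(k+1)/(k·n₁).
So n₁ = (1 + 1/k)·((z_{α/2} + z_β)/d)² = 1.667 × (3.242/0.69)².
n₁ = 1.667 × 22.08 = 36.8.
Round up: n₁ = 37, giving n₂ = ⌈1.5 × 37⌉ = ⌈55.5⌉ = 56.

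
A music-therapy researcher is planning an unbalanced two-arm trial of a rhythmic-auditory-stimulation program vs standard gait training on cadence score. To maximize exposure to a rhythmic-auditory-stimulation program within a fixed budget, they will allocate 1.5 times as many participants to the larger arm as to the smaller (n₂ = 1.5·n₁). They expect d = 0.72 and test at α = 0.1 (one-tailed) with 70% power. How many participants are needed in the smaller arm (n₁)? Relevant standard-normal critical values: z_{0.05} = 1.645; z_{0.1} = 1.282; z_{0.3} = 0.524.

n₁ = 11

With allocation ratio k = n₂/n₁ = 1.5, Var(x̄₁−x̄₂) = σ²(1/n₁ + 1/(k·n₁)) = σ²·(k+1)/(k·n₁).
So n₁ = (1 + 1/k)·((z_{α} + z_β)/d)² = 1.667 × (1.806/0.72)².
n₁ = 1.667 × 6.29 = 10.5.
Round up: n₁ = 11, giving n₂ = ⌈1.5 × 11⌉ = ⌈16.5⌉ = 17.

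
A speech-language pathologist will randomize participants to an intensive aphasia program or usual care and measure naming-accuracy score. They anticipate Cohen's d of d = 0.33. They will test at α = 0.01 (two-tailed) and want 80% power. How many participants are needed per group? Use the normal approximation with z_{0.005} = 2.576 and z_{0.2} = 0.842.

For two independent groups with equal n: n = 2·((z_{α/2} + z_β) / d)².
z_{α/2} + z_β = 2.576 + 0.842 = 3.418.
n = 2 × (3.418 / 0.33)² = 2 × 10.358² = 2 × 107.28 = 214.6.
Round up to the next whole participant.

n = 215 per group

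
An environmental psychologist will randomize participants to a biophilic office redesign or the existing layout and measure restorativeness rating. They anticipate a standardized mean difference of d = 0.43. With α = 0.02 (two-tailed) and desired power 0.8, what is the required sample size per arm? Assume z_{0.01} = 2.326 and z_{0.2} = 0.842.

For two independent groups with equal n: n = 2·((z_{α/2} + z_β) / d)².
z_{α/2} + z_β = 2.326 + 0.842 = 3.168.
n = 2 × (3.168 / 0.43)² = 2 × 7.367² = 2 × 54.28 = 108.6.
Round up to the next whole participant.

n = 109 per group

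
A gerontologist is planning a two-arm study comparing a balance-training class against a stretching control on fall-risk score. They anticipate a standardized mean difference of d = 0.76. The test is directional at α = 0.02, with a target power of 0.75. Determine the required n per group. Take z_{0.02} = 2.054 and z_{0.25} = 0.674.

n = 26 per group

For two independent groups with equal n: n = 2·((z_{α} + z_β) / d)².
z_{α} + z_β = 2.054 + 0.674 = 2.728.
n = 2 × (2.728 / 0.76)² = 2 × 3.589² = 2 × 12.88 = 25.8.
Round up to the next whole participant.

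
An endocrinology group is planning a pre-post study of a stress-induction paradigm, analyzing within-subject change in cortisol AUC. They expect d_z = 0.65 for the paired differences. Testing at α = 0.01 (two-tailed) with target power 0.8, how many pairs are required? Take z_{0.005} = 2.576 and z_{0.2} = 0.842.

n = 28 pairs

For a paired (one-sample on differences) test: n = ((z_{α/2} + z_β) / d)².
z_{α/2} + z_β = 2.576 + 0.842 = 3.418.
n = (3.418 / 0.65)² = 5.258² = 27.65.
Round up.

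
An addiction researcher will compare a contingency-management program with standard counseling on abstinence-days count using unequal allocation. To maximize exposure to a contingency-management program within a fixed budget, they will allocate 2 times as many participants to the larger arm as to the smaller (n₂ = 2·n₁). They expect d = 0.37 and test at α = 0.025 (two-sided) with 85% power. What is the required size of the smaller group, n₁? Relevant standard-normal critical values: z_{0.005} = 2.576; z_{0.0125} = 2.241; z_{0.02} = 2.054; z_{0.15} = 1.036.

n₁ = 118

With allocation ratio k = n₂/n₁ = 2, Var(x̄₁−x̄₂) = σ²(1/n₁ + 1/(k·n₁)) = σ²·(k+1)/(k·n₁).
So n₁ = (1 + 1/k)·((z_{α/2} + z_β)/d)² = 1.500 × (3.277/0.37)².
n₁ = 1.500 × 78.44 = 117.7.
Round up: n₁ = 118, giving n₂ = 2 × 118 = 236.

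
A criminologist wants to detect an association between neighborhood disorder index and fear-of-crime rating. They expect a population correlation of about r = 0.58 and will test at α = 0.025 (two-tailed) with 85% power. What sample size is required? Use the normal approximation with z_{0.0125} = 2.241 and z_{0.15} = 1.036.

Fisher's z: C = ½·ln((1+r)/(1−r)) = ½·ln(3.7619) = 0.6625.
n = ((z_{α/2} + z_β)/C)² + 3.
(2.241 + 1.036) / 0.6625 = 3.277 / 0.6625 = 4.946.
n = 4.946² + 3 = 24.47 + 3 = 27.5.
Round up.

n = 28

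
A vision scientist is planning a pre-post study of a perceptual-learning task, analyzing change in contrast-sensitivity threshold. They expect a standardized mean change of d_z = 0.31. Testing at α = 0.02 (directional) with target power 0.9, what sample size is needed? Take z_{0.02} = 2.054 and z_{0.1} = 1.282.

n = 116 pairs

For a paired (one-sample on differences) test: n = ((z_{α} + z_β) / d)².
z_{α} + z_β = 2.054 + 1.282 = 3.336.
n = (3.336 / 0.31)² = 10.761² = 115.81.
Round up.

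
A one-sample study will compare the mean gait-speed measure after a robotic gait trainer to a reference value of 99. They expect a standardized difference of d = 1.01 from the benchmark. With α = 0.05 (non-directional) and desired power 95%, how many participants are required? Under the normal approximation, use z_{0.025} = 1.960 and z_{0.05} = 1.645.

For a one-sample test: n = ((z_{α/2} + z_β) / d)².
z_{α/2} + z_β = 1.960 + 1.645 = 3.605.
n = (3.605 / 1.01)² = 3.569² = 12.74.
Round up.

n = 13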